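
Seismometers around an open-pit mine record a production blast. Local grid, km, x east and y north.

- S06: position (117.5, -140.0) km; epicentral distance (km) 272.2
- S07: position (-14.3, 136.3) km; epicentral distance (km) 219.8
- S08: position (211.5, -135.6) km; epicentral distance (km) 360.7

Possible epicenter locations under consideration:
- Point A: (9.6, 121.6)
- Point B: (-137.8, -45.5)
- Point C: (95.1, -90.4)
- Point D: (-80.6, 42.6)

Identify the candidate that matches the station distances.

For each candidate, compare |candidate − station| to the reported distance:
Point A: residuals S06 10.8, S07 191.7, S08 33.7 → max 191.7 km
Point B: residuals S06 0.0, S07 0.0, S08 0.0 → max 0.0 km
Point C: residuals S06 217.8, S07 31.9, S08 235.8 → max 235.8 km
Point D: residuals S06 2.8, S07 105.0, S08 18.5 → max 105.0 km
Only Point B has all residuals ≈ 0.

Point B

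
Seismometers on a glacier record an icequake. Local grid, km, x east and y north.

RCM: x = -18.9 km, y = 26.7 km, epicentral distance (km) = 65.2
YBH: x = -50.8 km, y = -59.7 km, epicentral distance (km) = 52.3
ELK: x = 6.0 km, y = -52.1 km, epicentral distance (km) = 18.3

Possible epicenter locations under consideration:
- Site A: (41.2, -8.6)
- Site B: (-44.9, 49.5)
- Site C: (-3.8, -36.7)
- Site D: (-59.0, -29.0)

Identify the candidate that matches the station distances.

Site C

For each candidate, compare |candidate − station| to the reported distance:
Site A: residuals RCM 4.5, YBH 52.9, ELK 37.7 → max 52.9 km
Site B: residuals RCM 30.6, YBH 57.1, ELK 95.3 → max 95.3 km
Site C: residuals RCM 0.0, YBH 0.0, ELK 0.0 → max 0.0 km
Site D: residuals RCM 3.4, YBH 20.5, ELK 50.7 → max 50.7 km
Only Site C has all residuals ≈ 0.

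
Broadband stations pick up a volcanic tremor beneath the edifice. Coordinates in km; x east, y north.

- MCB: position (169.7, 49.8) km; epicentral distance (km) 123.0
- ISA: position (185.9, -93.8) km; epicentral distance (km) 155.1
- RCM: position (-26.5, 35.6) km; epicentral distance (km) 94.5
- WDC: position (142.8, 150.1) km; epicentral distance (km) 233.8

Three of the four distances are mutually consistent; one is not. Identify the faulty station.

Solve using three stations at a time. Using MCB, ISA, RCM (subtract circle equations pairwise → linear system) gives (x, y) ≈ (59.2, -4.3).
Distances from that point to each station vs reported:
  MCB: calculated 123.0 vs reported 123.0 → residual 0.0 km
  ISA: calculated 155.1 vs reported 155.1 → residual 0.0 km
  RCM: calculated 94.5 vs reported 94.5 → residual 0.0 km
  WDC: calculated 175.6 vs reported 233.8 → residual 58.2 km
MCB, ISA, RCM are mutually consistent (residuals ≈ 0); WDC is off by 58.2 km.

WDC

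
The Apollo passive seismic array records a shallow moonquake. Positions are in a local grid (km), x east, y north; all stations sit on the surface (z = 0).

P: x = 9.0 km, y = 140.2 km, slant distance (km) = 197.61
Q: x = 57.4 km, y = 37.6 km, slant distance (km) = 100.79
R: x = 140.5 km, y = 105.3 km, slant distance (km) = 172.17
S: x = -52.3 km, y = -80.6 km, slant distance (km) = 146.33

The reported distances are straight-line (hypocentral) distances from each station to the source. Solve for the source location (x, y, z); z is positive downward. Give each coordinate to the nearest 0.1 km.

Each station gives a sphere (x−x_i)² + (y−y_i)² + z² = d_i² (stations at z=0).
Subtracting the P sphere from Q and R: z² cancels, leaving linear equations in x and y:
96.8 x − 205.2 y = 13862.57
263.0 x − 69.8 y = 20498.50
Solving: x ≈ 68.600, y ≈ -35.195 km (keep extra digits for the depth step; rounded: 68.6, -35.2).
Then from the P sphere: z² = 197.61² − (x − 9.0)² − (y − 140.2)² with x = 68.600, y = -35.195, so z ≈ 68.805 ≈ 68.8 km.

x ≈ 68.6 km, y ≈ -35.2 km, depth ≈ 68.8 km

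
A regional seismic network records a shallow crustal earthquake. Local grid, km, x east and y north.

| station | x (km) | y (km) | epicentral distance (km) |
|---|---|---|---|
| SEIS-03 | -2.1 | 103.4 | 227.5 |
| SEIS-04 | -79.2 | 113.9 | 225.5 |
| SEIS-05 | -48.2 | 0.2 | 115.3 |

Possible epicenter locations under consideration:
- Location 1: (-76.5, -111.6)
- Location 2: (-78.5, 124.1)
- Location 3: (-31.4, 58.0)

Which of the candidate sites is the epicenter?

Location 1

For each candidate, compare |candidate − station| to the reported distance:
Location 1: residuals SEIS-03 0.0, SEIS-04 0.0, SEIS-05 0.0 → max 0.0 km
Location 2: residuals SEIS-03 148.3, SEIS-04 215.3, SEIS-05 12.3 → max 215.3 km
Location 3: residuals SEIS-03 173.5, SEIS-04 151.9, SEIS-05 55.1 → max 173.5 km
Only Location 1 has all residuals ≈ 0.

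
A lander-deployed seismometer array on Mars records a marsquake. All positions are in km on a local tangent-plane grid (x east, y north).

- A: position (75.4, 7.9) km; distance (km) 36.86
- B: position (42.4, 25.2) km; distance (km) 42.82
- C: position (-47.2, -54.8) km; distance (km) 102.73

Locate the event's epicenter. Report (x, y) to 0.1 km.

Circle about each station: (x − 75.4)² + (y − 7.9)² = 36.86²; (x − 42.4)² + (y − 25.2)² = 42.82²; (x + 47.2)² + (y + 54.8)² = 102.73².
Subtracting the A equation from the B and C equations removes the quadratic terms:
-66.0 x + 34.6 y = -3789.66
-245.2 x − 125.4 y = -9711.48
Solving the 2×2 system: x ≈ 48.4, y ≈ -17.2 km.

(48.4, -17.2)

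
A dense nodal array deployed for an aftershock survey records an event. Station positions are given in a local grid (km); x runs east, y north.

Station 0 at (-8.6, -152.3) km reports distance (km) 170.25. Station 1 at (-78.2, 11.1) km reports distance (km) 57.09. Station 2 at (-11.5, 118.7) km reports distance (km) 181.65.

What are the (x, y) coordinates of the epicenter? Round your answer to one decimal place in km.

(-122.1, -25.4)

Circle about each station: (x + 8.6)² + (y + 152.3)² = 170.25²; (x + 78.2)² + (y − 11.1)² = 57.09²; (x + 11.5)² + (y − 118.7)² = 181.65².
Subtracting the Station 0 equation from the Station 1 and Station 2 equations removes the quadratic terms:
-139.2 x + 326.8 y = 8694.99
-5.8 x + 542.0 y = -13058.97
Solving the 2×2 system: x ≈ -122.1, y ≈ -25.4 km.
Check against Station 0 (with the unrounded x, y): √((x + 8.6)²+(y + 152.3)²) = 170.25 ≈ 170.25 km. ✓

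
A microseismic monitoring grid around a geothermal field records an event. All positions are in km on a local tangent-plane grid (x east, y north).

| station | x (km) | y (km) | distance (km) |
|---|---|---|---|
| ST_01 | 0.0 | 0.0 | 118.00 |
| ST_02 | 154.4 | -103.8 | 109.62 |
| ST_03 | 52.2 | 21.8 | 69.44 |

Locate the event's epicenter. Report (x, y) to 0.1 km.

118.0 km east, -0.4 km north

Circle about each station: x² + y² = 118.00²; (x − 154.4)² + (y + 103.8)² = 109.62²; (x − 52.2)² + (y − 21.8)² = 69.44².
Subtracting pairs of circle equations eliminates x²+y² and gives linear equations (the radical axes):
308.8 x − 207.6 y = 36521.26
104.4 x + 43.6 y = 12302.17
Solving the 2×2 system: x ≈ 118.0, y ≈ -0.4 km.
Check against ST_01 (with the unrounded x, y): √(x²+y²) = 118.00 ≈ 118.00 km. ✓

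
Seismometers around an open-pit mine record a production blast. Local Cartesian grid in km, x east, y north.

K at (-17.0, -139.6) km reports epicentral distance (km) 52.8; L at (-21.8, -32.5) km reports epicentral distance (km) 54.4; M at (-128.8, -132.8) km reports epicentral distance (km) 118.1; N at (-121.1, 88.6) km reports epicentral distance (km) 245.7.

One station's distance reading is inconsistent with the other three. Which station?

N

Solve using three stations at a time. Using K, L, M (subtract circle equations pairwise → linear system) gives (x, y) ≈ (-20.0, -86.9).
Distances from that point to each station vs reported:
  K: calculated 52.8 vs reported 52.8 → residual 0.0 km
  L: calculated 54.4 vs reported 54.4 → residual 0.0 km
  M: calculated 118.1 vs reported 118.1 → residual 0.0 km
  N: calculated 202.5 vs reported 245.7 → residual 43.2 km
K, L, M are mutually consistent (residuals ≈ 0); N is off by 43.2 km.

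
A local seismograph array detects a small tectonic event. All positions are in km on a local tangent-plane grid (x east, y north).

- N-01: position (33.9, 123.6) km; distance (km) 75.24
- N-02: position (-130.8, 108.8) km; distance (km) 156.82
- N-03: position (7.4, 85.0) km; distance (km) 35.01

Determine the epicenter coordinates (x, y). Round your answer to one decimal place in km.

14.9 km east, 50.8 km north

Circle about each station: (x − 33.9)² + (y − 123.6)² = 75.24²; (x + 130.8)² + (y − 108.8)² = 156.82²; (x − 7.4)² + (y − 85.0)² = 35.01².
Subtracting pairs of circle equations eliminates x²+y² and gives linear equations (the radical axes):
-329.4 x − 29.6 y = -6411.54
-53.0 x − 77.2 y = -4711.05
Solving the 2×2 system: x ≈ 14.9, y ≈ 50.8 km.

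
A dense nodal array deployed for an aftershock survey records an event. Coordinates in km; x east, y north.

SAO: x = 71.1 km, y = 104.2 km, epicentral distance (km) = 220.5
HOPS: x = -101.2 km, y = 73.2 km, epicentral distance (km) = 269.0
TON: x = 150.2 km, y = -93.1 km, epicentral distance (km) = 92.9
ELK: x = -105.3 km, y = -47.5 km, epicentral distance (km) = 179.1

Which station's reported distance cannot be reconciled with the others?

HOPS

Solve using three stations at a time. Using SAO, TON, ELK (subtract circle equations pairwise → linear system) gives (x, y) ≈ (60.2, -116.0).
Distances from that point to each station vs reported:
  SAO: calculated 220.5 vs reported 220.5 → residual 0.0 km
  HOPS: calculated 248.7 vs reported 269.0 → residual 20.3 km
  TON: calculated 92.9 vs reported 92.9 → residual 0.0 km
  ELK: calculated 179.1 vs reported 179.1 → residual 0.0 km
SAO, TON, ELK are mutually consistent (residuals ≈ 0); HOPS is off by 20.3 km.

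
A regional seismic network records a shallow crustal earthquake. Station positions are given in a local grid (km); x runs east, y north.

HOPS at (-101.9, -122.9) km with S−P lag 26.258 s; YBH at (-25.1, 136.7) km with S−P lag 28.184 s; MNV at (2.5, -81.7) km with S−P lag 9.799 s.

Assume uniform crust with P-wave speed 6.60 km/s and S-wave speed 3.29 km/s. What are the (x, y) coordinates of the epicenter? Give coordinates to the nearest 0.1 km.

Distance from S−P lag: d = Δt · v_P v_S / (v_P − v_S) = Δt · (6.60·3.29)/(6.60−3.29) ≈ 6.5601·Δt.
So d_HOPS = 172.26, d_YBH = 184.89, d_MNV = 64.28 km.
Circle about each station: (x + 101.9)² + (y + 122.9)² = 172.26²; (x + 25.1)² + (y − 136.7)² = 184.89²; (x − 2.5)² + (y + 81.7)² = 64.28².
Subtracting the HOPS equation from the YBH and MNV equations removes the quadratic terms:
153.6 x + 519.2 y = -10681.92
208.8 x + 82.4 y = 6734.71
Solving the 2×2 system: x ≈ 45.7, y ≈ -34.1 km.

(45.7, -34.1)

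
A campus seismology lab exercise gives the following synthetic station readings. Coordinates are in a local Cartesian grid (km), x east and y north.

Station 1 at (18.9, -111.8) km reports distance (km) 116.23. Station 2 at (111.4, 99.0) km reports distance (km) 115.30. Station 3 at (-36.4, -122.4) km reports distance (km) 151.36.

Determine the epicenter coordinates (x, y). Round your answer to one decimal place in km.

Circle about each station: (x − 18.9)² + (y + 111.8)² = 116.23²; (x − 111.4)² + (y − 99.0)² = 115.30²; (x + 36.4)² + (y + 122.4)² = 151.36².
Subtracting pairs of circle equations eliminates x²+y² and gives linear equations (the radical axes):
185.0 x + 421.6 y = 9569.83
-110.6 x − 21.2 y = -5950.17
Solving the 2×2 system: x ≈ 54.0, y ≈ -1.0 km.

x ≈ 54.0 km, y ≈ -1.0 km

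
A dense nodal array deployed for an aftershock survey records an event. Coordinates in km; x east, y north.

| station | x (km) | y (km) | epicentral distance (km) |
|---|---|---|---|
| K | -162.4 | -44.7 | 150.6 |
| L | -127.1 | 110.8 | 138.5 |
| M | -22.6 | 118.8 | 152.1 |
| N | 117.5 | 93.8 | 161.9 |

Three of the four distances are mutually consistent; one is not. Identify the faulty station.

Solve using three stations at a time. Using K, L, N (subtract circle equations pairwise → linear system) gives (x, y) ≈ (-25.1, 17.1).
Distances from that point to each station vs reported:
  K: calculated 150.6 vs reported 150.6 → residual 0.0 km
  L: calculated 138.5 vs reported 138.5 → residual 0.0 km
  M: calculated 101.7 vs reported 152.1 → residual 50.4 km
  N: calculated 161.9 vs reported 161.9 → residual 0.0 km
K, L, N are mutually consistent (residuals ≈ 0); M is off by 50.4 km.

M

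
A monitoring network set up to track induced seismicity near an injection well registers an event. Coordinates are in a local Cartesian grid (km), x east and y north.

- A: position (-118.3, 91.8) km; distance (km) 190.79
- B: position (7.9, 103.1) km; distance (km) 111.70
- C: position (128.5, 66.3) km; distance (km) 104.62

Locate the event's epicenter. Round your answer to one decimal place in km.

48.4 km east, -1.0 km north

Circle about each station: (x + 118.3)² + (y − 91.8)² = 190.79²; (x − 7.9)² + (y − 103.1)² = 111.70²; (x − 128.5)² + (y − 66.3)² = 104.62².
Subtracting the A equation from the B and C equations removes the quadratic terms:
252.4 x + 22.6 y = 12193.82
493.6 x − 51.0 y = 23941.29
Solving the 2×2 system: x ≈ 48.4, y ≈ -1.0 km.
Check against A (with the unrounded x, y): √((x + 118.3)²+(y − 91.8)²) = 190.79 ≈ 190.79 km. ✓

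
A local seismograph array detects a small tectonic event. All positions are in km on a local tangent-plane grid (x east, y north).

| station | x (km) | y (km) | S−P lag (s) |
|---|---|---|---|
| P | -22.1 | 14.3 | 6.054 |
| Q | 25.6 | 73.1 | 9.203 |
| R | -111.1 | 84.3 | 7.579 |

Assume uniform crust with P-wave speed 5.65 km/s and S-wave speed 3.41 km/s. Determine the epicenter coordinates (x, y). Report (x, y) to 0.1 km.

-51.9 km east, 57.0 km north

Distance from S−P lag: d = Δt · v_P v_S / (v_P − v_S) = Δt · (5.65·3.41)/(5.65−3.41) ≈ 8.6011·Δt.
So d_P = 52.07, d_Q = 79.16, d_R = 65.19 km.
Circle about each station: (x + 22.1)² + (y − 14.3)² = 52.07²; (x − 25.6)² + (y − 73.1)² = 79.16²; (x + 111.1)² + (y − 84.3)² = 65.19².
Subtracting the P equation from the Q and R equations removes the quadratic terms:
95.4 x + 117.6 y = 1751.05
-178.0 x + 140.0 y = 17218.35
Solving the 2×2 system: x ≈ -51.9, y ≈ 57.0 km.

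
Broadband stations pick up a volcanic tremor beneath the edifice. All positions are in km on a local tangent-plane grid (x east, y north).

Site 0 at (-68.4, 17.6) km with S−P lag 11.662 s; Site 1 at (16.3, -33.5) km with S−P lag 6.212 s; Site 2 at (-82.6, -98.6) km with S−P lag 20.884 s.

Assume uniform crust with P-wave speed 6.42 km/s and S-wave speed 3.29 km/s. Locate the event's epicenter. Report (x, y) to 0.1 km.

Distance from S−P lag: d = Δt · v_P v_S / (v_P − v_S) = Δt · (6.42·3.29)/(6.42−3.29) ≈ 6.7482·Δt.
So d_Site 0 = 78.70, d_Site 1 = 41.92, d_Site 2 = 140.93 km.
Circle about each station: (x + 68.4)² + (y − 17.6)² = 78.70²; (x − 16.3)² + (y + 33.5)² = 41.92²; (x + 82.6)² + (y + 98.6)² = 140.93².
Subtracting pairs of circle equations eliminates x²+y² and gives linear equations (the radical axes):
169.4 x − 102.2 y = 836.02
-28.4 x − 232.4 y = -2111.17
Solving the 2×2 system: x ≈ 9.7, y ≈ 7.9 km.

x ≈ 9.7 km, y ≈ 7.9 km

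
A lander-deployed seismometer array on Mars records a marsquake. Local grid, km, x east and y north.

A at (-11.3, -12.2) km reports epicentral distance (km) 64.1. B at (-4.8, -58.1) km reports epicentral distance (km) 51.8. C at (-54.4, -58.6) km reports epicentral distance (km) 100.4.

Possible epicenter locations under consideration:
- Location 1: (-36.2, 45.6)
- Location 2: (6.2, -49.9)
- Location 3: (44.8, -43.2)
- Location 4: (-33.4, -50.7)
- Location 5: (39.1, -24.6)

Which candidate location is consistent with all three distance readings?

For each candidate, compare |candidate − station| to the reported distance:
Location 1: residuals A 1.2, B 56.5, C 5.4 → max 56.5 km
Location 2: residuals A 22.5, B 38.1, C 39.2 → max 39.2 km
Location 3: residuals A 0.0, B 0.0, C 0.0 → max 0.0 km
Location 4: residuals A 19.7, B 22.3, C 78.0 → max 78.0 km
Location 5: residuals A 12.2, B 3.4, C 0.9 → max 12.2 km
Only Location 3 has all residuals ≈ 0.

Location 3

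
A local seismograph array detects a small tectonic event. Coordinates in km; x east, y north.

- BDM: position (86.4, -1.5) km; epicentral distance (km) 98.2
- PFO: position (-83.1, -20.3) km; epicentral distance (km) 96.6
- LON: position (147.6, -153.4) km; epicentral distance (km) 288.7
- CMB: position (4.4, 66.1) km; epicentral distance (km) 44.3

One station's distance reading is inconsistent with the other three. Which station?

BDM

Solve using three stations at a time. Using PFO, LON, CMB (subtract circle equations pairwise → linear system) gives (x, y) ≈ (-39.9, 66.1).
Distances from that point to each station vs reported:
  BDM: calculated 143.3 vs reported 98.2 → residual 45.1 km
  PFO: calculated 96.6 vs reported 96.6 → residual 0.0 km
  LON: calculated 288.7 vs reported 288.7 → residual 0.0 km
  CMB: calculated 44.3 vs reported 44.3 → residual 0.0 km
PFO, LON, CMB are mutually consistent (residuals ≈ 0); BDM is off by 45.1 km.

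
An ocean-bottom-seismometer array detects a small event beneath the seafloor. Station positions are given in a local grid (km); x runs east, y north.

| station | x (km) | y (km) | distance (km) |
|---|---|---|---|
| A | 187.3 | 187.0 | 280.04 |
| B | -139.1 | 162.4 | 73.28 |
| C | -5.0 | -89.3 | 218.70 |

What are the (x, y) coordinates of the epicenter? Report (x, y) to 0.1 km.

Circle about each station: (x − 187.3)² + (y − 187.0)² = 280.04²; (x + 139.1)² + (y − 162.4)² = 73.28²; (x + 5.0)² + (y + 89.3)² = 218.70².
Subtracting the A equation from the B and C equations removes the quadratic terms:
-652.8 x − 49.2 y = 48724.72
-384.6 x − 552.6 y = -31458.09
Solving the 2×2 system: x ≈ -83.3, y ≈ 114.9 km.

(-83.3, 114.9)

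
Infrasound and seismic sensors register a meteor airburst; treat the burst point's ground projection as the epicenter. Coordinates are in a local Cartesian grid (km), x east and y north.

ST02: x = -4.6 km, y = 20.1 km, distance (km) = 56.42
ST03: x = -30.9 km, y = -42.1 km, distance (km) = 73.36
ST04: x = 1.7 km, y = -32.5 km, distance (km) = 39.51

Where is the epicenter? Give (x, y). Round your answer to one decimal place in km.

(38.0, -16.9)

Circle about each station: (x + 4.6)² + (y − 20.1)² = 56.42²; (x + 30.9)² + (y + 42.1)² = 73.36²; (x − 1.7)² + (y + 32.5)² = 39.51².
Subtracting the ST02 equation from the ST03 and ST04 equations removes the quadratic terms:
-52.6 x − 124.4 y = 103.58
12.6 x − 105.2 y = 2256.15
Solving the 2×2 system: x ≈ 38.0, y ≈ -16.9 km.
Check against ST02 (with the unrounded x, y): √((x + 4.6)²+(y − 20.1)²) = 56.41 ≈ 56.42 km. ✓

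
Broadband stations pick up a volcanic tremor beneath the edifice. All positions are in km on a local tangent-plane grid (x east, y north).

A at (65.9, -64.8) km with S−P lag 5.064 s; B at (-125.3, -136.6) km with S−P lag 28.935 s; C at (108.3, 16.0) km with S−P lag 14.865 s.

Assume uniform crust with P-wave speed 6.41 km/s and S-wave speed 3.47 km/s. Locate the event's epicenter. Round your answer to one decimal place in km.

Distance from S−P lag: d = Δt · v_P v_S / (v_P − v_S) = Δt · (6.41·3.47)/(6.41−3.47) ≈ 7.5655·Δt.
So d_A = 38.31, d_B = 218.91, d_C = 112.46 km.
Circle about each station: (x − 65.9)² + (y + 64.8)² = 38.31²; (x + 125.3)² + (y + 136.6)² = 218.91²; (x − 108.3)² + (y − 16.0)² = 112.46².
Subtracting the A equation from the B and C equations removes the quadratic terms:
-382.4 x − 143.6 y = -20636.13
84.8 x + 161.6 y = -7736.56
Solving the 2×2 system: x ≈ 89.6, y ≈ -94.9 km.

89.6 km east, -94.9 km north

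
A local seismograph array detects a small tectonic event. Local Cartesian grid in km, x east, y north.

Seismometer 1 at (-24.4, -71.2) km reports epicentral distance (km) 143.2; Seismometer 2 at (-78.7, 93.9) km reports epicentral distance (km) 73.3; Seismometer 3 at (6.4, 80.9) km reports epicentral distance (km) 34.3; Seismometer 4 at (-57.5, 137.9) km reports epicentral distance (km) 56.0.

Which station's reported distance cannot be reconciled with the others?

Solve using three stations at a time. Using Seismometer 2, Seismometer 3, Seismometer 4 (subtract circle equations pairwise → linear system) gives (x, y) ≈ (-7.7, 112.2).
Distances from that point to each station vs reported:
  Seismometer 1: calculated 184.2 vs reported 143.2 → residual 41.0 km
  Seismometer 2: calculated 73.3 vs reported 73.3 → residual 0.0 km
  Seismometer 3: calculated 34.3 vs reported 34.3 → residual 0.0 km
  Seismometer 4: calculated 56.0 vs reported 56.0 → residual 0.0 km
Seismometer 2, Seismometer 3, Seismometer 4 are mutually consistent (residuals ≈ 0); Seismometer 1 is off by 41.0 km.

Seismometer 1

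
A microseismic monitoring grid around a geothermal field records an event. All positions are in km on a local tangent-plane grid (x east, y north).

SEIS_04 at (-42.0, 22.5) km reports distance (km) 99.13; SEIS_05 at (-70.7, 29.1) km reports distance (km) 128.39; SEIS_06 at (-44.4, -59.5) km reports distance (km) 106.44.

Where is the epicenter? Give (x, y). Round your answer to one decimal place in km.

Circle about each station: (x + 42.0)² + (y − 22.5)² = 99.13²; (x + 70.7)² + (y − 29.1)² = 128.39²; (x + 44.4)² + (y + 59.5)² = 106.44².
Subtracting the SEIS_04 equation from the SEIS_05 and SEIS_06 equations removes the quadratic terms:
-57.4 x + 13.2 y = -3082.19
-4.8 x − 164.0 y = 1738.64
Solving the 2×2 system: x ≈ 50.9, y ≈ -12.1 km.

x ≈ 50.9 km, y ≈ -12.1 km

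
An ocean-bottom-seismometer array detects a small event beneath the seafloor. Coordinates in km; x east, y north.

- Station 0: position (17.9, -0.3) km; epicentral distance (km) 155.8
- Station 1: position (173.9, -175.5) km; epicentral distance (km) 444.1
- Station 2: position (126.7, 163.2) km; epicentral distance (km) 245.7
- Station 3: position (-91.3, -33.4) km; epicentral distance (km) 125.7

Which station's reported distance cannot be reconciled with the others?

Solve using three stations at a time. Using Station 0, Station 2, Station 3 (subtract circle equations pairwise → linear system) gives (x, y) ≈ (-108.3, 91.2).
Distances from that point to each station vs reported:
  Station 0: calculated 155.9 vs reported 155.8 → residual 0.1 km
  Station 1: calculated 388.3 vs reported 444.1 → residual 55.8 km
  Station 2: calculated 245.7 vs reported 245.7 → residual 0.0 km
  Station 3: calculated 125.8 vs reported 125.7 → residual 0.1 km
Station 0, Station 2, Station 3 are mutually consistent (residuals ≈ 0); Station 1 is off by 55.8 km.

Station 1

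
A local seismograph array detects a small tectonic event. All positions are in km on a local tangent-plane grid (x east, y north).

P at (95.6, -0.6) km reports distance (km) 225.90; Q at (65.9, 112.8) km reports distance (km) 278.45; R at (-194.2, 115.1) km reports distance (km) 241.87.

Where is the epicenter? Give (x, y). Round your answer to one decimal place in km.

(-102.7, -108.8)

Circle about each station: (x − 95.6)² + (y + 0.6)² = 225.90²; (x − 65.9)² + (y − 112.8)² = 278.45²; (x + 194.2)² + (y − 115.1)² = 241.87².
Subtracting pairs of circle equations eliminates x²+y² and gives linear equations (the radical axes):
-59.4 x + 226.8 y = -18576.66
-579.6 x + 231.4 y = 34351.64
Solving the 2×2 system: x ≈ -102.7, y ≈ -108.8 km.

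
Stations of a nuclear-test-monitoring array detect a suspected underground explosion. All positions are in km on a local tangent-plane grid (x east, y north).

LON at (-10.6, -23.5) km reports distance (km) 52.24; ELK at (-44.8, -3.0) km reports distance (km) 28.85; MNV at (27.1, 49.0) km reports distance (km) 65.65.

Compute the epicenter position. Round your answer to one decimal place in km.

Circle about each station: (x + 10.6)² + (y + 23.5)² = 52.24²; (x + 44.8)² + (y + 3.0)² = 28.85²; (x − 27.1)² + (y − 49.0)² = 65.65².
Subtracting pairs of circle equations eliminates x²+y² and gives linear equations (the radical axes):
-68.4 x + 41.0 y = 3248.13
75.4 x + 145.0 y = 889.90
Solving the 2×2 system: x ≈ -33.4, y ≈ 23.5 km.
Check against LON (with the unrounded x, y): √((x + 10.6)²+(y + 23.5)²) = 52.24 ≈ 52.24 km. ✓

-33.4 km east, 23.5 km north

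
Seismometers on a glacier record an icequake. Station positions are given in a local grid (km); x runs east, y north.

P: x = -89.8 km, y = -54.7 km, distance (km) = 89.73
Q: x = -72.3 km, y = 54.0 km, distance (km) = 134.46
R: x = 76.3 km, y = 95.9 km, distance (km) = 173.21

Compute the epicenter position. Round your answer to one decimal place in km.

(-0.2, -59.5)

Circle about each station: (x + 89.8)² + (y + 54.7)² = 89.73²; (x + 72.3)² + (y − 54.0)² = 134.46²; (x − 76.3)² + (y − 95.9)² = 173.21².
Subtracting the P equation from the Q and R equations removes the quadratic terms:
35.0 x + 217.4 y = -12940.86
332.2 x + 301.2 y = -17987.86
Solving the 2×2 system: x ≈ -0.2, y ≈ -59.5 km.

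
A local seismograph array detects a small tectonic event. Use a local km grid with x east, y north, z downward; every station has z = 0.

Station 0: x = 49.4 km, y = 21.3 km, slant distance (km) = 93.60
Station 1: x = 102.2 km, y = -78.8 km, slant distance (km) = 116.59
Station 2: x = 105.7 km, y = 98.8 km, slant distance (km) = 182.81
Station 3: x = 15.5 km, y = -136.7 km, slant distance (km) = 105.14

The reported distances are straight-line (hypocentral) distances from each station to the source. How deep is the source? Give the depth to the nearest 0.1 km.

Each station gives a sphere (x−x_i)² + (y−y_i)² + z² = d_i² (stations at z=0).
Subtracting the Station 0 sphere from Station 1 and Station 2: z² cancels, leaving linear equations in x and y:
105.6 x − 200.2 y = 8927.96
112.6 x + 155.0 y = -6618.66
Solving: x ≈ 1.511, y ≈ -43.798 km (keep extra digits for the depth step; rounded: 1.5, -43.8).
Then from the Station 0 sphere: z² = 93.60² − (x − 49.4)² − (y − 21.3)² with x = 1.511, y = -43.798, so z ≈ 47.221 ≈ 47.2 km.
Check against Station 3 (with the unrounded solution): distance 105.15 ≈ 105.14 km. ✓

z ≈ 47.2 km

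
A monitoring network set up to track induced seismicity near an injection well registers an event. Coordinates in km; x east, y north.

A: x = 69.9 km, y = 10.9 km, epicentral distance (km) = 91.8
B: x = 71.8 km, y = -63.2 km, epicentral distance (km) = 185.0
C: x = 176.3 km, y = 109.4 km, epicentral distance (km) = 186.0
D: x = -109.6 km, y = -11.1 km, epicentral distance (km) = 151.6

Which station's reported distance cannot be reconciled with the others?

A

Solve using three stations at a time. Using B, C, D (subtract circle equations pairwise → linear system) gives (x, y) ≈ (-9.6, 103.0).
Distances from that point to each station vs reported:
  A: calculated 121.7 vs reported 91.8 → residual 29.9 km
  B: calculated 185.1 vs reported 185.0 → residual 0.1 km
  C: calculated 186.1 vs reported 186.0 → residual 0.1 km
  D: calculated 151.7 vs reported 151.6 → residual 0.1 km
B, C, D are mutually consistent (residuals ≈ 0); A is off by 29.9 km.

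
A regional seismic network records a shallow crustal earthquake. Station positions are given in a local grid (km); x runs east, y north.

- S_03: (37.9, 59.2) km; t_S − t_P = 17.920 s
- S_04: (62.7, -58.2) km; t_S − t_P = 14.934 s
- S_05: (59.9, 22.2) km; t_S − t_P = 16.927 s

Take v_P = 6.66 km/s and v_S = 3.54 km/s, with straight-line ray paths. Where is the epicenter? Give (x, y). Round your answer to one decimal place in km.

-49.3 km east, -44.4 km north

Distance from S−P lag: d = Δt · v_P v_S / (v_P − v_S) = Δt · (6.66·3.54)/(6.66−3.54) ≈ 7.5565·Δt.
So d_S_03 = 135.41, d_S_04 = 112.85, d_S_05 = 127.91 km.
Circle about each station: (x − 37.9)² + (y − 59.2)² = 135.41²; (x − 62.7)² + (y + 58.2)² = 112.85²; (x − 59.9)² + (y − 22.2)² = 127.91².
Subtracting the S_03 equation from the S_04 and S_05 equations removes the quadratic terms:
49.6 x − 234.8 y = 7978.23
44.0 x − 74.0 y = 1114.70
Solving the 2×2 system: x ≈ -49.3, y ≈ -44.4 km.
Check against S_03 (with the unrounded x, y): √((x − 37.9)²+(y − 59.2)²) = 135.44 ≈ 135.41 km. ✓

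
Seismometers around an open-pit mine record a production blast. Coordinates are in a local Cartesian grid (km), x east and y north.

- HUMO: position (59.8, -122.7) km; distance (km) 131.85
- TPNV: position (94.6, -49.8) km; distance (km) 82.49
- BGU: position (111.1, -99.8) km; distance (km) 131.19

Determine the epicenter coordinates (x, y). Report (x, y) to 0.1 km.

(34.5, 6.7)

Circle about each station: (x − 59.8)² + (y + 122.7)² = 131.85²; (x − 94.6)² + (y + 49.8)² = 82.49²; (x − 111.1)² + (y + 99.8)² = 131.19².
Subtracting the HUMO equation from the TPNV and BGU equations removes the quadratic terms:
69.6 x + 145.8 y = 3377.69
102.6 x + 45.8 y = 3845.53
Solving the 2×2 system: x ≈ 34.5, y ≈ 6.7 km.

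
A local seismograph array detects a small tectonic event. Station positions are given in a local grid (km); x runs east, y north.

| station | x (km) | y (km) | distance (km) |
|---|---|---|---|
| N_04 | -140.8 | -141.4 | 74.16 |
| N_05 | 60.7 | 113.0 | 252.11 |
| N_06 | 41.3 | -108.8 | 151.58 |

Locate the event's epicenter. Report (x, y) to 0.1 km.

x ≈ -106.6 km, y ≈ -75.6 km

Circle about each station: (x + 140.8)² + (y + 141.4)² = 74.16²; (x − 60.7)² + (y − 113.0)² = 252.11²; (x − 41.3)² + (y + 108.8)² = 151.58².
Subtracting the N_04 equation from the N_05 and N_06 equations removes the quadratic terms:
403.0 x + 508.8 y = -81424.86
364.2 x + 65.2 y = -43752.26
Solving the 2×2 system: x ≈ -106.6, y ≈ -75.6 km.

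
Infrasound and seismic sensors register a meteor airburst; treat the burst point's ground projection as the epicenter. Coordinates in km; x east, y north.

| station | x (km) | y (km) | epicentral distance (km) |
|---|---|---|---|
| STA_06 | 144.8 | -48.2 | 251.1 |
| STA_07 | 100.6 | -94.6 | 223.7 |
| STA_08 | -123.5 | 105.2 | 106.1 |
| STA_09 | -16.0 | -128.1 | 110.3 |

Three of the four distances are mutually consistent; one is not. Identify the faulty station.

Solve using three stations at a time. Using STA_06, STA_07, STA_08 (subtract circle equations pairwise → linear system) gives (x, y) ≈ (-101.2, 1.7).
Distances from that point to each station vs reported:
  STA_06: calculated 251.0 vs reported 251.1 → residual 0.1 km
  STA_07: calculated 223.6 vs reported 223.7 → residual 0.1 km
  STA_08: calculated 105.9 vs reported 106.1 → residual 0.2 km
  STA_09: calculated 155.3 vs reported 110.3 → residual 45.0 km
STA_06, STA_07, STA_08 are mutually consistent (residuals ≈ 0); STA_09 is off by 45.0 km.

STA_09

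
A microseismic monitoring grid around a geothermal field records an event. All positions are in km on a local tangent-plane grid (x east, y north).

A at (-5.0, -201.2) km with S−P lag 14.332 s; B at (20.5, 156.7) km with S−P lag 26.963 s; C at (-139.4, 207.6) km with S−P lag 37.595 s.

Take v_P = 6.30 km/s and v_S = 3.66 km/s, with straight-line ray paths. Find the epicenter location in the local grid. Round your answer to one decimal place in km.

x ≈ 21.2 km, y ≈ -78.8 km

Distance from S−P lag: d = Δt · v_P v_S / (v_P − v_S) = Δt · (6.30·3.66)/(6.30−3.66) ≈ 8.7341·Δt.
So d_A = 125.18, d_B = 235.50, d_C = 328.36 km.
Circle about each station: (x + 5.0)² + (y + 201.2)² = 125.18²; (x − 20.5)² + (y − 156.7)² = 235.50²; (x + 139.4)² + (y − 207.6)² = 328.36².
Subtracting pairs of circle equations eliminates x²+y² and gives linear equations (the radical axes):
51.0 x + 715.8 y = -55321.52
-268.8 x + 817.6 y = -70126.58
Solving the 2×2 system: x ≈ 21.2, y ≈ -78.8 km.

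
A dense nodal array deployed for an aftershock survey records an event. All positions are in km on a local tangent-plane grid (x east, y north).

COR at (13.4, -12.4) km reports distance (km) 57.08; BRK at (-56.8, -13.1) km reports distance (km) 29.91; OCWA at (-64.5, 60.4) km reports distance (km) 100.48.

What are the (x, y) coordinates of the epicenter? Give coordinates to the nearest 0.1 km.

(-38.3, -36.6)

Circle about each station: (x − 13.4)² + (y + 12.4)² = 57.08²; (x + 56.8)² + (y + 13.1)² = 29.91²; (x + 64.5)² + (y − 60.4)² = 100.48².
Subtracting pairs of circle equations eliminates x²+y² and gives linear equations (the radical axes):
-140.4 x − 1.4 y = 5428.05
-155.8 x + 145.6 y = 636.99
Solving the 2×2 system: x ≈ -38.3, y ≈ -36.6 km.
Check against COR (with the unrounded x, y): √((x − 13.4)²+(y + 12.4)²) = 57.08 ≈ 57.08 km. ✓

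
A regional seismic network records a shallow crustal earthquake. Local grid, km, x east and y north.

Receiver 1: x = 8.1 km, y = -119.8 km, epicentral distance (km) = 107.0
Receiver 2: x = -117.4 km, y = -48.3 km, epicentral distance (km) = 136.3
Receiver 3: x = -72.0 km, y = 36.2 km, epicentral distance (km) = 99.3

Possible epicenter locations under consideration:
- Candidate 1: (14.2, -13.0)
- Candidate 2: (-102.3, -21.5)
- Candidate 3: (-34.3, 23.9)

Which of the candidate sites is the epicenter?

Candidate 1

For each candidate, compare |candidate − station| to the reported distance:
Candidate 1: residuals Receiver 1 0.0, Receiver 2 0.0, Receiver 3 0.0 → max 0.0 km
Candidate 2: residuals Receiver 1 40.8, Receiver 2 105.5, Receiver 3 34.1 → max 105.5 km
Candidate 3: residuals Receiver 1 42.8, Receiver 2 26.2, Receiver 3 59.6 → max 59.6 km
Only Candidate 1 has all residuals ≈ 0.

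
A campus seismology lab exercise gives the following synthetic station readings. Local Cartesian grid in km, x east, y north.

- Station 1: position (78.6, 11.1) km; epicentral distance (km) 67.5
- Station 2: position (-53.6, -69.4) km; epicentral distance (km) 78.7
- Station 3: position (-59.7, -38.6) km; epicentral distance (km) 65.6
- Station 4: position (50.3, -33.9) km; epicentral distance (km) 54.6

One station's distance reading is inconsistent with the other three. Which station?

Solve using three stations at a time. Using Station 2, Station 3, Station 4 (subtract circle equations pairwise → linear system) gives (x, y) ≈ (0.3, -12.0).
Distances from that point to each station vs reported:
  Station 1: calculated 81.7 vs reported 67.5 → residual 14.2 km
  Station 2: calculated 78.7 vs reported 78.7 → residual 0.0 km
  Station 3: calculated 65.6 vs reported 65.6 → residual 0.0 km
  Station 4: calculated 54.6 vs reported 54.6 → residual 0.0 km
Station 2, Station 3, Station 4 are mutually consistent (residuals ≈ 0); Station 1 is off by 14.2 km.

Station 1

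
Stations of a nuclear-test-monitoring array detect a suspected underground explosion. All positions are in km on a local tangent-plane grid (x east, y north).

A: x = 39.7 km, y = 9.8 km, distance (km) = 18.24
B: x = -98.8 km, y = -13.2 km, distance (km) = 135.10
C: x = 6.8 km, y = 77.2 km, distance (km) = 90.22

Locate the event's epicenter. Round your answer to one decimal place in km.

(36.2, -8.1)

Circle about each station: (x − 39.7)² + (y − 9.8)² = 18.24²; (x + 98.8)² + (y + 13.2)² = 135.10²; (x − 6.8)² + (y − 77.2)² = 90.22².
Subtracting pairs of circle equations eliminates x²+y² and gives linear equations (the radical axes):
-277.0 x − 46.0 y = -9655.76
-65.8 x + 134.8 y = -3473.00
Solving the 2×2 system: x ≈ 36.2, y ≈ -8.1 km.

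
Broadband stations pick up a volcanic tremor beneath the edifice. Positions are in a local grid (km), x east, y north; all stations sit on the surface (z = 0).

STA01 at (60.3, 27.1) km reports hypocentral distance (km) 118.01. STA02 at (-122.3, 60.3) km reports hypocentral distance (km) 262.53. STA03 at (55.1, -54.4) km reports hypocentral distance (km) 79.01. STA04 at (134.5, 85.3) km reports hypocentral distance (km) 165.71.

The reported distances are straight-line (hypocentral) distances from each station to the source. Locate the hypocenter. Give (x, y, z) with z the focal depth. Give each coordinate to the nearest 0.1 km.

Each station gives a sphere (x−x_i)² + (y−y_i)² + z² = d_i² (stations at z=0).
Subtracting the STA01 sphere from STA02 and STA03: z² cancels, leaving linear equations in x and y:
-365.2 x + 66.4 y = -40772.76
-10.4 x − 163.0 y = 9308.65
Solving: x ≈ 100.100, y ≈ -63.495 km (keep extra digits for the depth step; rounded: 100.1, -63.5).
Then from the STA01 sphere: z² = 118.01² − (x − 60.3)² − (y − 27.1)² with x = 100.100, y = -63.495, so z ≈ 64.303 ≈ 64.3 km.

x ≈ 100.1 km, y ≈ -63.5 km, depth ≈ 64.3 km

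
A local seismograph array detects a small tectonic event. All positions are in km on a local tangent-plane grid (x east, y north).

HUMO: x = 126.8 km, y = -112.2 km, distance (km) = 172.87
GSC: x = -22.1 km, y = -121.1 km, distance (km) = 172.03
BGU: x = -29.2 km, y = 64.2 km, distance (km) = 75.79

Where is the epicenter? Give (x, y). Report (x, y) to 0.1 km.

Circle about each station: (x − 126.8)² + (y + 112.2)² = 172.87²; (x + 22.1)² + (y + 121.1)² = 172.03²; (x + 29.2)² + (y − 64.2)² = 75.79².
Subtracting pairs of circle equations eliminates x²+y² and gives linear equations (the radical axes):
-297.8 x − 17.8 y = -13223.74
-312.0 x + 352.8 y = 447.11
Solving the 2×2 system: x ≈ 42.1, y ≈ 38.5 km.
Check against HUMO (with the unrounded x, y): √((x − 126.8)²+(y + 112.2)²) = 172.87 ≈ 172.87 km. ✓

x ≈ 42.1 km, y ≈ 38.5 km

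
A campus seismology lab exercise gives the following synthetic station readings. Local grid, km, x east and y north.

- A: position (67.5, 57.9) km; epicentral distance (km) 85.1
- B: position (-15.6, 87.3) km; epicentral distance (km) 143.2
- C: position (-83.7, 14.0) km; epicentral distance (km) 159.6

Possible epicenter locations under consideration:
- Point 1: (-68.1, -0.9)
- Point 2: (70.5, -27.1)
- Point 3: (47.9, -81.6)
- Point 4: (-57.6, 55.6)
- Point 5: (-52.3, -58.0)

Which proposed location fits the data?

Point 2

For each candidate, compare |candidate − station| to the reported distance:
Point 1: residuals A 62.7, B 40.6, C 138.0 → max 138.0 km
Point 2: residuals A 0.0, B 0.0, C 0.0 → max 0.0 km
Point 3: residuals A 55.8, B 37.2, C 3.1 → max 55.8 km
Point 4: residuals A 40.0, B 90.6, C 110.5 → max 110.5 km
Point 5: residuals A 81.6, B 6.7, C 81.1 → max 81.6 km
Only Point 2 has all residuals ≈ 0.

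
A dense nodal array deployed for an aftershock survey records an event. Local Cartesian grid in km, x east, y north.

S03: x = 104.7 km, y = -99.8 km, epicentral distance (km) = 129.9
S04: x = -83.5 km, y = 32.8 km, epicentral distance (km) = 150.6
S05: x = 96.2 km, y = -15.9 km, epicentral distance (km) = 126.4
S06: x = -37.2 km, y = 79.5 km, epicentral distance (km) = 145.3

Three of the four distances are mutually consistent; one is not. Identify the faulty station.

Solve using three stations at a time. Using S03, S05, S06 (subtract circle equations pairwise → linear system) gives (x, y) ≈ (-20.3, -64.7).
Distances from that point to each station vs reported:
  S03: calculated 129.8 vs reported 129.9 → residual 0.1 km
  S04: calculated 116.2 vs reported 150.6 → residual 34.4 km
  S05: calculated 126.3 vs reported 126.4 → residual 0.1 km
  S06: calculated 145.2 vs reported 145.3 → residual 0.1 km
S03, S05, S06 are mutually consistent (residuals ≈ 0); S04 is off by 34.4 km.

S04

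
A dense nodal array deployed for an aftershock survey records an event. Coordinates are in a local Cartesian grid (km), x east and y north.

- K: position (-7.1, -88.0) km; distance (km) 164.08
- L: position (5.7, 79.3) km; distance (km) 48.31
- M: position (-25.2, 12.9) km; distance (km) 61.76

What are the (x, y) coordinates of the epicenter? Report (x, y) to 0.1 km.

x ≈ -42.1 km, y ≈ 72.3 km

Circle about each station: (x + 7.1)² + (y + 88.0)² = 164.08²; (x − 5.7)² + (y − 79.3)² = 48.31²; (x + 25.2)² + (y − 12.9)² = 61.76².
Subtracting pairs of circle equations eliminates x²+y² and gives linear equations (the radical axes):
25.6 x + 334.6 y = 23114.96
-36.2 x + 201.8 y = 16114.99
Solving the 2×2 system: x ≈ -42.1, y ≈ 72.3 km.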